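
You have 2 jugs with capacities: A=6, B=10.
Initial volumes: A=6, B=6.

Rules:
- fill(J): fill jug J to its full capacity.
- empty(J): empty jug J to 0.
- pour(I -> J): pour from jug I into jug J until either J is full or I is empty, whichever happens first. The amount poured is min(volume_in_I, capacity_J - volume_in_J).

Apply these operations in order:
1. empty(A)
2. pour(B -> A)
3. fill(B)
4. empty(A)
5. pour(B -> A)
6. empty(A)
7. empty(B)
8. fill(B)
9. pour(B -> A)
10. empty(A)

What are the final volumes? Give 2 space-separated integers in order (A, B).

Step 1: empty(A) -> (A=0 B=6)
Step 2: pour(B -> A) -> (A=6 B=0)
Step 3: fill(B) -> (A=6 B=10)
Step 4: empty(A) -> (A=0 B=10)
Step 5: pour(B -> A) -> (A=6 B=4)
Step 6: empty(A) -> (A=0 B=4)
Step 7: empty(B) -> (A=0 B=0)
Step 8: fill(B) -> (A=0 B=10)
Step 9: pour(B -> A) -> (A=6 B=4)
Step 10: empty(A) -> (A=0 B=4)

Answer: 0 4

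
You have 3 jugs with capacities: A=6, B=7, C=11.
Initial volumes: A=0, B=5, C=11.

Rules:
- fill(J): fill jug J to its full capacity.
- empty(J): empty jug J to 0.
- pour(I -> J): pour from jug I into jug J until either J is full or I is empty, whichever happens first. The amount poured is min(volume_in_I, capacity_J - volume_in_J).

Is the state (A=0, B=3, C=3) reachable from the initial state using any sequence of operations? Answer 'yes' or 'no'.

BFS from (A=0, B=5, C=11):
  1. pour(C -> A) -> (A=6 B=5 C=5)
  2. empty(A) -> (A=0 B=5 C=5)
  3. pour(C -> A) -> (A=5 B=5 C=0)
  4. pour(A -> B) -> (A=3 B=7 C=0)
  5. pour(B -> C) -> (A=3 B=0 C=7)
  6. fill(B) -> (A=3 B=7 C=7)
  7. pour(B -> C) -> (A=3 B=3 C=11)
  8. empty(C) -> (A=3 B=3 C=0)
  9. pour(A -> C) -> (A=0 B=3 C=3)
Target reached → yes.

Answer: yes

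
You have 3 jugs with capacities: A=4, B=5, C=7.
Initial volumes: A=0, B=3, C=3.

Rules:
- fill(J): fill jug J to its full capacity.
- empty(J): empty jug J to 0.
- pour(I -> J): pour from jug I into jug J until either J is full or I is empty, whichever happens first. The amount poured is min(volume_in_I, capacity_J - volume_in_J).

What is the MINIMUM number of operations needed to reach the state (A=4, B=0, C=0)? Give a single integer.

Answer: 3

Derivation:
BFS from (A=0, B=3, C=3). One shortest path:
  1. fill(A) -> (A=4 B=3 C=3)
  2. empty(B) -> (A=4 B=0 C=3)
  3. empty(C) -> (A=4 B=0 C=0)
Reached target in 3 moves.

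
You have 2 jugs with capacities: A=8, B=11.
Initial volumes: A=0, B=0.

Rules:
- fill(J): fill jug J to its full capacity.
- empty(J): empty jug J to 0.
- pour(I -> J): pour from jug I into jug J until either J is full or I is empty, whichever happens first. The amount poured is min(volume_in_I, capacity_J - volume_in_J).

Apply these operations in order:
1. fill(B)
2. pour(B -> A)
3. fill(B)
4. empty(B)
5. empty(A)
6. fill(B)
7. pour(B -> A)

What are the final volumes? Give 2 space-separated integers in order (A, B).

Answer: 8 3

Derivation:
Step 1: fill(B) -> (A=0 B=11)
Step 2: pour(B -> A) -> (A=8 B=3)
Step 3: fill(B) -> (A=8 B=11)
Step 4: empty(B) -> (A=8 B=0)
Step 5: empty(A) -> (A=0 B=0)
Step 6: fill(B) -> (A=0 B=11)
Step 7: pour(B -> A) -> (A=8 B=3)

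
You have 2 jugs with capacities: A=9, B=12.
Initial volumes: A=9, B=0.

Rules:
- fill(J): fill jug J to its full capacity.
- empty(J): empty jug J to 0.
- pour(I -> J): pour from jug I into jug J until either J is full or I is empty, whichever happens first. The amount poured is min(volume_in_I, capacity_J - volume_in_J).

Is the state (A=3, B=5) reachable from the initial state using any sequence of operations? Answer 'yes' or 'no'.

BFS explored all 14 reachable states.
Reachable set includes: (0,0), (0,3), (0,6), (0,9), (0,12), (3,0), (3,12), (6,0), (6,12), (9,0), (9,3), (9,6) ...
Target (A=3, B=5) not in reachable set → no.

Answer: no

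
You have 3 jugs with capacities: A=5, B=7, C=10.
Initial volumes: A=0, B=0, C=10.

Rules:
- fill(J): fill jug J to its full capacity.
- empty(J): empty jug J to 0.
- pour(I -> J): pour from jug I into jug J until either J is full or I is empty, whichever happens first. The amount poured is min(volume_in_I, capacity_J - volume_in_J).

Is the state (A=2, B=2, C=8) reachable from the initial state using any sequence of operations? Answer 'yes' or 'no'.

Answer: no

Derivation:
BFS explored all 312 reachable states.
Reachable set includes: (0,0,0), (0,0,1), (0,0,2), (0,0,3), (0,0,4), (0,0,5), (0,0,6), (0,0,7), (0,0,8), (0,0,9), (0,0,10), (0,1,0) ...
Target (A=2, B=2, C=8) not in reachable set → no.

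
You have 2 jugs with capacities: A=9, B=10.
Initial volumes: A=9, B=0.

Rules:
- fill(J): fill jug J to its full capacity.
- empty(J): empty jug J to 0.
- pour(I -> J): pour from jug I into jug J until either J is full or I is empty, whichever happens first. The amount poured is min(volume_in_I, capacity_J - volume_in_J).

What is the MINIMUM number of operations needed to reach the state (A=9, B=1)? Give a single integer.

BFS from (A=9, B=0). One shortest path:
  1. empty(A) -> (A=0 B=0)
  2. fill(B) -> (A=0 B=10)
  3. pour(B -> A) -> (A=9 B=1)
Reached target in 3 moves.

Answer: 3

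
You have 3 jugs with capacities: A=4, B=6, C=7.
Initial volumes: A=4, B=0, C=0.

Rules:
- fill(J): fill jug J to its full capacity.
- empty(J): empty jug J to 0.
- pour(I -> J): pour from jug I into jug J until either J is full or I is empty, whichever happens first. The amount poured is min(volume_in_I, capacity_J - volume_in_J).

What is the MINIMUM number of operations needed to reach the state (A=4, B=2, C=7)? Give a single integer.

BFS from (A=4, B=0, C=0). One shortest path:
  1. empty(A) -> (A=0 B=0 C=0)
  2. fill(B) -> (A=0 B=6 C=0)
  3. fill(C) -> (A=0 B=6 C=7)
  4. pour(B -> A) -> (A=4 B=2 C=7)
Reached target in 4 moves.

Answer: 4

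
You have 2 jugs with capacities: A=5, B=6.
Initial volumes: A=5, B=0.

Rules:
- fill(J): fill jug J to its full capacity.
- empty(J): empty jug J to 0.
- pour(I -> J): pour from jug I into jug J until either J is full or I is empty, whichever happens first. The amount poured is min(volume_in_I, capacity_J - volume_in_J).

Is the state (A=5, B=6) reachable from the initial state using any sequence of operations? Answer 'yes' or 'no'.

Answer: yes

Derivation:
BFS from (A=5, B=0):
  1. fill(B) -> (A=5 B=6)
Target reached → yes.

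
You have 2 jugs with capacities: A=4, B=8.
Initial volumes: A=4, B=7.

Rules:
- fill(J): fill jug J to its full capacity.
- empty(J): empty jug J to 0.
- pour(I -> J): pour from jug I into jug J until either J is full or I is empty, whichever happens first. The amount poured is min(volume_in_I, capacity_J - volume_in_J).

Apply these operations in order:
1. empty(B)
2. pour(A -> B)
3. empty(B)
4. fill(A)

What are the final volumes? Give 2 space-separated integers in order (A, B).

Answer: 4 0

Derivation:
Step 1: empty(B) -> (A=4 B=0)
Step 2: pour(A -> B) -> (A=0 B=4)
Step 3: empty(B) -> (A=0 B=0)
Step 4: fill(A) -> (A=4 B=0)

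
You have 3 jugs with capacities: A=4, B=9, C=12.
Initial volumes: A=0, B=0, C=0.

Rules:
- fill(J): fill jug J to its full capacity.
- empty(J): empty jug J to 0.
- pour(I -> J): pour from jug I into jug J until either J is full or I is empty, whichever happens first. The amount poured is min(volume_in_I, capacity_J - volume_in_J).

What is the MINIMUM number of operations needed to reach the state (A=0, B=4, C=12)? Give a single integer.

BFS from (A=0, B=0, C=0). One shortest path:
  1. fill(A) -> (A=4 B=0 C=0)
  2. fill(C) -> (A=4 B=0 C=12)
  3. pour(A -> B) -> (A=0 B=4 C=12)
Reached target in 3 moves.

Answer: 3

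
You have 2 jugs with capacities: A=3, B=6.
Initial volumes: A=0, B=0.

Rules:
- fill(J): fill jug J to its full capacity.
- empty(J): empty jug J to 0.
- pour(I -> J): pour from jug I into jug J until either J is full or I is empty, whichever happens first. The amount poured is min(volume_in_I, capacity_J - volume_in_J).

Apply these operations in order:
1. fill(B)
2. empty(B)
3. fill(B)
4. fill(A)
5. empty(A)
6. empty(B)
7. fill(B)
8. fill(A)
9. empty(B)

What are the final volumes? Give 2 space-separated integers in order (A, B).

Answer: 3 0

Derivation:
Step 1: fill(B) -> (A=0 B=6)
Step 2: empty(B) -> (A=0 B=0)
Step 3: fill(B) -> (A=0 B=6)
Step 4: fill(A) -> (A=3 B=6)
Step 5: empty(A) -> (A=0 B=6)
Step 6: empty(B) -> (A=0 B=0)
Step 7: fill(B) -> (A=0 B=6)
Step 8: fill(A) -> (A=3 B=6)
Step 9: empty(B) -> (A=3 B=0)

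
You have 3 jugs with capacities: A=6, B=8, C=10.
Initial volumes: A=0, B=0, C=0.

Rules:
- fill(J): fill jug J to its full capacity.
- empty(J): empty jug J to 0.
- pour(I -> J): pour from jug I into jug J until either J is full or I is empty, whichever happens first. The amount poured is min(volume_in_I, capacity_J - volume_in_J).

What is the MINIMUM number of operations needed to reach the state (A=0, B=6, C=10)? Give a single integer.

Answer: 3

Derivation:
BFS from (A=0, B=0, C=0). One shortest path:
  1. fill(A) -> (A=6 B=0 C=0)
  2. fill(C) -> (A=6 B=0 C=10)
  3. pour(A -> B) -> (A=0 B=6 C=10)
Reached target in 3 moves.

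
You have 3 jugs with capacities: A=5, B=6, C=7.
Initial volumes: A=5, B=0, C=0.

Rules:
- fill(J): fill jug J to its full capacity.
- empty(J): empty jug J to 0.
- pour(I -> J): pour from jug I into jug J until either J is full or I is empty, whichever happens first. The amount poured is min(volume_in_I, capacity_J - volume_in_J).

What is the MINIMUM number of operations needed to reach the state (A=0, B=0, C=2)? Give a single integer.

BFS from (A=5, B=0, C=0). One shortest path:
  1. empty(A) -> (A=0 B=0 C=0)
  2. fill(C) -> (A=0 B=0 C=7)
  3. pour(C -> A) -> (A=5 B=0 C=2)
  4. empty(A) -> (A=0 B=0 C=2)
Reached target in 4 moves.

Answer: 4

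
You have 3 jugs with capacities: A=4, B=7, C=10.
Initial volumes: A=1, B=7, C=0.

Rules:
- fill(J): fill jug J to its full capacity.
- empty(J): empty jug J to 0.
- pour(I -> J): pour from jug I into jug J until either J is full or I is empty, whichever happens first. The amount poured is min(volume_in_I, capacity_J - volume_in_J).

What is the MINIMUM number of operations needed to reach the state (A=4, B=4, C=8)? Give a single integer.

Answer: 5

Derivation:
BFS from (A=1, B=7, C=0). One shortest path:
  1. pour(A -> C) -> (A=0 B=7 C=1)
  2. fill(A) -> (A=4 B=7 C=1)
  3. pour(B -> C) -> (A=4 B=0 C=8)
  4. pour(A -> B) -> (A=0 B=4 C=8)
  5. fill(A) -> (A=4 B=4 C=8)
Reached target in 5 moves.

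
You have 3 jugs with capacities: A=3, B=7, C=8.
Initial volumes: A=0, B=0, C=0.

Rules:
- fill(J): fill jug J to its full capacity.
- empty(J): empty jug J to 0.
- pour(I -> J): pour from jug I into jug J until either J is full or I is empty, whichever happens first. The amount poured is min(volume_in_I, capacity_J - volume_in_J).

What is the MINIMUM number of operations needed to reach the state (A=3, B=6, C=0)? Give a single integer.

Answer: 5

Derivation:
BFS from (A=0, B=0, C=0). One shortest path:
  1. fill(A) -> (A=3 B=0 C=0)
  2. pour(A -> B) -> (A=0 B=3 C=0)
  3. fill(A) -> (A=3 B=3 C=0)
  4. pour(A -> B) -> (A=0 B=6 C=0)
  5. fill(A) -> (A=3 B=6 C=0)
Reached target in 5 moves.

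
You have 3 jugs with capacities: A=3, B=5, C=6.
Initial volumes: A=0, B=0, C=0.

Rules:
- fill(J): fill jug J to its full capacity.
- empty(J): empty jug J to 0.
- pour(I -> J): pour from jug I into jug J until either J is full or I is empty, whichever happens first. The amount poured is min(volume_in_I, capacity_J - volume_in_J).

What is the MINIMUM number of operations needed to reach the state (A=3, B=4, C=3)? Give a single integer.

BFS from (A=0, B=0, C=0). One shortest path:
  1. fill(B) -> (A=0 B=5 C=0)
  2. pour(B -> C) -> (A=0 B=0 C=5)
  3. fill(B) -> (A=0 B=5 C=5)
  4. pour(B -> C) -> (A=0 B=4 C=6)
  5. pour(C -> A) -> (A=3 B=4 C=3)
Reached target in 5 moves.

Answer: 5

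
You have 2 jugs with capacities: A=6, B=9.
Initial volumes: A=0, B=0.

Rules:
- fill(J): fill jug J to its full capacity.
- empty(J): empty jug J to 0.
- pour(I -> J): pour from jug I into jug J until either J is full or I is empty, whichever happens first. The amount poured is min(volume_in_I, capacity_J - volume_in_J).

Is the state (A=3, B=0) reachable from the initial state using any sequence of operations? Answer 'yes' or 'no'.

BFS from (A=0, B=0):
  1. fill(B) -> (A=0 B=9)
  2. pour(B -> A) -> (A=6 B=3)
  3. empty(A) -> (A=0 B=3)
  4. pour(B -> A) -> (A=3 B=0)
Target reached → yes.

Answer: yes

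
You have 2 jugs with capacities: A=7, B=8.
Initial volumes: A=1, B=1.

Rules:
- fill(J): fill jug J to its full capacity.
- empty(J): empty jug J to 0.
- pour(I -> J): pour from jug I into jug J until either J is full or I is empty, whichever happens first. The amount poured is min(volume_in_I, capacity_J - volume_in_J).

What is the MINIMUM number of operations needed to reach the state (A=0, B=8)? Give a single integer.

Answer: 2

Derivation:
BFS from (A=1, B=1). One shortest path:
  1. fill(A) -> (A=7 B=1)
  2. pour(A -> B) -> (A=0 B=8)
Reached target in 2 moves.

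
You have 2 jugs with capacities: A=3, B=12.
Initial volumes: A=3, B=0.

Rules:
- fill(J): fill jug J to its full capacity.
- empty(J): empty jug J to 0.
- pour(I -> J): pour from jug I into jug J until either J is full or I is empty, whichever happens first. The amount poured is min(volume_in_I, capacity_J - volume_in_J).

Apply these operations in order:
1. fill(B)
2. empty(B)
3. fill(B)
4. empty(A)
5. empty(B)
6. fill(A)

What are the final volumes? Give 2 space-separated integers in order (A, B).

Step 1: fill(B) -> (A=3 B=12)
Step 2: empty(B) -> (A=3 B=0)
Step 3: fill(B) -> (A=3 B=12)
Step 4: empty(A) -> (A=0 B=12)
Step 5: empty(B) -> (A=0 B=0)
Step 6: fill(A) -> (A=3 B=0)

Answer: 3 0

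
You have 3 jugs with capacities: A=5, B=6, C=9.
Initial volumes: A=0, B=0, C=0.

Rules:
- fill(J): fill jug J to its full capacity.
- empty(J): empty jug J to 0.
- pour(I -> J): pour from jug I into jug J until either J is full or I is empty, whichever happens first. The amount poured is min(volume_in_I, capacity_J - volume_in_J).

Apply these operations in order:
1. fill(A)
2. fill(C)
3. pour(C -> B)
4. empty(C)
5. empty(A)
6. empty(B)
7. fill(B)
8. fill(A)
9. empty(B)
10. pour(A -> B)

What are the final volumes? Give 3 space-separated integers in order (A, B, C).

Step 1: fill(A) -> (A=5 B=0 C=0)
Step 2: fill(C) -> (A=5 B=0 C=9)
Step 3: pour(C -> B) -> (A=5 B=6 C=3)
Step 4: empty(C) -> (A=5 B=6 C=0)
Step 5: empty(A) -> (A=0 B=6 C=0)
Step 6: empty(B) -> (A=0 B=0 C=0)
Step 7: fill(B) -> (A=0 B=6 C=0)
Step 8: fill(A) -> (A=5 B=6 C=0)
Step 9: empty(B) -> (A=5 B=0 C=0)
Step 10: pour(A -> B) -> (A=0 B=5 C=0)

Answer: 0 5 0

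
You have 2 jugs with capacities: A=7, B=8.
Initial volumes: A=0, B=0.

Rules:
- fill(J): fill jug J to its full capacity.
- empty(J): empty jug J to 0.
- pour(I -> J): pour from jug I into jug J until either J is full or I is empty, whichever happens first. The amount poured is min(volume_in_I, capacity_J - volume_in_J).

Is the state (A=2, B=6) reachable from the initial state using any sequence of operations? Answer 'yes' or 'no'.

BFS explored all 30 reachable states.
Reachable set includes: (0,0), (0,1), (0,2), (0,3), (0,4), (0,5), (0,6), (0,7), (0,8), (1,0), (1,8), (2,0) ...
Target (A=2, B=6) not in reachable set → no.

Answer: no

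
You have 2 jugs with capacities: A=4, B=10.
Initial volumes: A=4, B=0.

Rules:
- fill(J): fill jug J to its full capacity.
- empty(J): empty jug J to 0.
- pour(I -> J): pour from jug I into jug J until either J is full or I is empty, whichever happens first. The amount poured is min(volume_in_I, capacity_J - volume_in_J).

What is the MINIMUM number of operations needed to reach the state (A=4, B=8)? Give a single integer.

BFS from (A=4, B=0). One shortest path:
  1. pour(A -> B) -> (A=0 B=4)
  2. fill(A) -> (A=4 B=4)
  3. pour(A -> B) -> (A=0 B=8)
  4. fill(A) -> (A=4 B=8)
Reached target in 4 moves.

Answer: 4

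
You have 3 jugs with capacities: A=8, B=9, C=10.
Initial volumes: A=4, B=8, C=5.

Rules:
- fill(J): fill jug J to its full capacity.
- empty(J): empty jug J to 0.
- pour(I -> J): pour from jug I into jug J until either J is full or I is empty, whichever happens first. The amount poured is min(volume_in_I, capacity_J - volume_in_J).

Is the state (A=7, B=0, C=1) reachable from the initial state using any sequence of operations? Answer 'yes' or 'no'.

Answer: yes

Derivation:
BFS from (A=4, B=8, C=5):
  1. pour(C -> A) -> (A=8 B=8 C=1)
  2. pour(A -> B) -> (A=7 B=9 C=1)
  3. empty(B) -> (A=7 B=0 C=1)
Target reached → yes.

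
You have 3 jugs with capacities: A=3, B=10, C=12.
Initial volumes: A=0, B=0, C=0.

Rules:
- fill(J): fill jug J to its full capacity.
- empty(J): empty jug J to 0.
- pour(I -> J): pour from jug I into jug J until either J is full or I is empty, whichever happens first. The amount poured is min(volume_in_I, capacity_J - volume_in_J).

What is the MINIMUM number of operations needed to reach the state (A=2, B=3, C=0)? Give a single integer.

BFS from (A=0, B=0, C=0). One shortest path:
  1. fill(A) -> (A=3 B=0 C=0)
  2. fill(C) -> (A=3 B=0 C=12)
  3. pour(C -> B) -> (A=3 B=10 C=2)
  4. empty(B) -> (A=3 B=0 C=2)
  5. pour(A -> B) -> (A=0 B=3 C=2)
  6. pour(C -> A) -> (A=2 B=3 C=0)
Reached target in 6 moves.

Answer: 6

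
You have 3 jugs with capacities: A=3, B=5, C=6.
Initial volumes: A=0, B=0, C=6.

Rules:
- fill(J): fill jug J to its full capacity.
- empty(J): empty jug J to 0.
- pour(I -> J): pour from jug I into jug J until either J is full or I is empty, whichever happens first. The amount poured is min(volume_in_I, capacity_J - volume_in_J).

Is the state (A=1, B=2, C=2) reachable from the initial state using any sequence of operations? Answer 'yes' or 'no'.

Answer: no

Derivation:
BFS explored all 128 reachable states.
Reachable set includes: (0,0,0), (0,0,1), (0,0,2), (0,0,3), (0,0,4), (0,0,5), (0,0,6), (0,1,0), (0,1,1), (0,1,2), (0,1,3), (0,1,4) ...
Target (A=1, B=2, C=2) not in reachable set → no.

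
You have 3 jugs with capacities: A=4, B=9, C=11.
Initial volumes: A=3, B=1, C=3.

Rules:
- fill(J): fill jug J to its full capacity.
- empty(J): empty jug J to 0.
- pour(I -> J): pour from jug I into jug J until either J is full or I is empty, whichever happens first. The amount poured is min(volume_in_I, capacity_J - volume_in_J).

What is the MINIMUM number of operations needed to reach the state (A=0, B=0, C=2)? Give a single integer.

Answer: 3

Derivation:
BFS from (A=3, B=1, C=3). One shortest path:
  1. empty(B) -> (A=3 B=0 C=3)
  2. pour(C -> A) -> (A=4 B=0 C=2)
  3. empty(A) -> (A=0 B=0 C=2)
Reached target in 3 moves.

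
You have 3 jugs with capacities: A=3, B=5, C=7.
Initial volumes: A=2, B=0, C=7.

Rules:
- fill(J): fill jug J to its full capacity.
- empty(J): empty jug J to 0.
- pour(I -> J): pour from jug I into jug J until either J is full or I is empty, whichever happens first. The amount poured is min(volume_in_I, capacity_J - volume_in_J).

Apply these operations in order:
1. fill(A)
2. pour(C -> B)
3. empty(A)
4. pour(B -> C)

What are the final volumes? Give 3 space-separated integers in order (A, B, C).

Step 1: fill(A) -> (A=3 B=0 C=7)
Step 2: pour(C -> B) -> (A=3 B=5 C=2)
Step 3: empty(A) -> (A=0 B=5 C=2)
Step 4: pour(B -> C) -> (A=0 B=0 C=7)

Answer: 0 0 7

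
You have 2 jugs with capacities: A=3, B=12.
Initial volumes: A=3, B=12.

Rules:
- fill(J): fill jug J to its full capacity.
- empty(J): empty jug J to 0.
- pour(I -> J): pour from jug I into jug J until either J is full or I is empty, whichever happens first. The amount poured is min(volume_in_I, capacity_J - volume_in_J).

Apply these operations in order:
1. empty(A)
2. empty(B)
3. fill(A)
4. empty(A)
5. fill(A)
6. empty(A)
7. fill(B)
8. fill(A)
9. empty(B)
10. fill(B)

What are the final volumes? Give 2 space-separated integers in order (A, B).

Step 1: empty(A) -> (A=0 B=12)
Step 2: empty(B) -> (A=0 B=0)
Step 3: fill(A) -> (A=3 B=0)
Step 4: empty(A) -> (A=0 B=0)
Step 5: fill(A) -> (A=3 B=0)
Step 6: empty(A) -> (A=0 B=0)
Step 7: fill(B) -> (A=0 B=12)
Step 8: fill(A) -> (A=3 B=12)
Step 9: empty(B) -> (A=3 B=0)
Step 10: fill(B) -> (A=3 B=12)

Answer: 3 12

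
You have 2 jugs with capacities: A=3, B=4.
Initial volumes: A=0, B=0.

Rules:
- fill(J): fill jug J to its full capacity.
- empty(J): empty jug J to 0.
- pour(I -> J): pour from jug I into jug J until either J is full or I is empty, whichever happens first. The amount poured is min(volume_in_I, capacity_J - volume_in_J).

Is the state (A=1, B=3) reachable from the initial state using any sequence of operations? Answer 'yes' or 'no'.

BFS explored all 14 reachable states.
Reachable set includes: (0,0), (0,1), (0,2), (0,3), (0,4), (1,0), (1,4), (2,0), (2,4), (3,0), (3,1), (3,2) ...
Target (A=1, B=3) not in reachable set → no.

Answer: no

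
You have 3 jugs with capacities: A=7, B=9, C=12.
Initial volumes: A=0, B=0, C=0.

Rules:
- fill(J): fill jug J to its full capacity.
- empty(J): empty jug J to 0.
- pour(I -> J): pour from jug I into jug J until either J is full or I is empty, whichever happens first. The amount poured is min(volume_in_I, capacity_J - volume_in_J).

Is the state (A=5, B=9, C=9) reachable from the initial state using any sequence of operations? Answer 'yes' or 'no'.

BFS from (A=0, B=0, C=0):
  1. fill(A) -> (A=7 B=0 C=0)
  2. fill(B) -> (A=7 B=9 C=0)
  3. pour(B -> C) -> (A=7 B=0 C=9)
  4. pour(A -> B) -> (A=0 B=7 C=9)
  5. fill(A) -> (A=7 B=7 C=9)
  6. pour(A -> B) -> (A=5 B=9 C=9)
Target reached → yes.

Answer: yes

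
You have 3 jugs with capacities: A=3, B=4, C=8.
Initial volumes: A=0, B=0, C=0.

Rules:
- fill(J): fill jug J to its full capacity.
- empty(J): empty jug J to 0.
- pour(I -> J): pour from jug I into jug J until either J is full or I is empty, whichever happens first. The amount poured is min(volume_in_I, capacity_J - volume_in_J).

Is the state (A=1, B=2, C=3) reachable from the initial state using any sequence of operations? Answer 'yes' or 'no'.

Answer: no

Derivation:
BFS explored all 138 reachable states.
Reachable set includes: (0,0,0), (0,0,1), (0,0,2), (0,0,3), (0,0,4), (0,0,5), (0,0,6), (0,0,7), (0,0,8), (0,1,0), (0,1,1), (0,1,2) ...
Target (A=1, B=2, C=3) not in reachable set → no.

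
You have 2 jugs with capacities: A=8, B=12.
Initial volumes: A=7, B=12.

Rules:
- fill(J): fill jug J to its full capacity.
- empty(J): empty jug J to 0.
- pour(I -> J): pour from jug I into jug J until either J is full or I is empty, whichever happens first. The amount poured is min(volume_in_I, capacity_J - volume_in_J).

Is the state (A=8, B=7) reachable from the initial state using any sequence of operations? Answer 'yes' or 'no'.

BFS from (A=7, B=12):
  1. empty(B) -> (A=7 B=0)
  2. pour(A -> B) -> (A=0 B=7)
  3. fill(A) -> (A=8 B=7)
Target reached → yes.

Answer: yes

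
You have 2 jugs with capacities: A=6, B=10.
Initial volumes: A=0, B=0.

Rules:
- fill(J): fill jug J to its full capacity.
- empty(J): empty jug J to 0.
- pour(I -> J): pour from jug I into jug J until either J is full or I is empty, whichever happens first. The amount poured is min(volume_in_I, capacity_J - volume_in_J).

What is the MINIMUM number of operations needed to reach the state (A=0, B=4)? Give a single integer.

BFS from (A=0, B=0). One shortest path:
  1. fill(B) -> (A=0 B=10)
  2. pour(B -> A) -> (A=6 B=4)
  3. empty(A) -> (A=0 B=4)
Reached target in 3 moves.

Answer: 3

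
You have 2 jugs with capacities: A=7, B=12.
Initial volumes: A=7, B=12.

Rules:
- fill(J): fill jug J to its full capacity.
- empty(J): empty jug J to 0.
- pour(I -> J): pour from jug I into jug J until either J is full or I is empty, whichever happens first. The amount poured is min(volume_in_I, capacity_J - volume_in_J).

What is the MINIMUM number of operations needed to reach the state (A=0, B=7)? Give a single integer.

Answer: 2

Derivation:
BFS from (A=7, B=12). One shortest path:
  1. empty(B) -> (A=7 B=0)
  2. pour(A -> B) -> (A=0 B=7)
Reached target in 2 moves.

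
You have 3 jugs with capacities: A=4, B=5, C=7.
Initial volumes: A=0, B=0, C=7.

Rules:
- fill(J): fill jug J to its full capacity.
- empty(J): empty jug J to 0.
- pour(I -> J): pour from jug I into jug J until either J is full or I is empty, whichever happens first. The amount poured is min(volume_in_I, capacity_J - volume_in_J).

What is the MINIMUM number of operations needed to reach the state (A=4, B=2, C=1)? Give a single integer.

Answer: 5

Derivation:
BFS from (A=0, B=0, C=7). One shortest path:
  1. pour(C -> B) -> (A=0 B=5 C=2)
  2. pour(C -> A) -> (A=2 B=5 C=0)
  3. pour(B -> C) -> (A=2 B=0 C=5)
  4. pour(A -> B) -> (A=0 B=2 C=5)
  5. pour(C -> A) -> (A=4 B=2 C=1)
Reached target in 5 moves.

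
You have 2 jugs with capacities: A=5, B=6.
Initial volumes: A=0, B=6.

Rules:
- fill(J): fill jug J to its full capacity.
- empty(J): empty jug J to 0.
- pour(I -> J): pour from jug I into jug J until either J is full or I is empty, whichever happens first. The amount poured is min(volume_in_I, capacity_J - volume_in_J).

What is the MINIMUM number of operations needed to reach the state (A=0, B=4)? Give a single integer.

Answer: 7

Derivation:
BFS from (A=0, B=6). One shortest path:
  1. fill(A) -> (A=5 B=6)
  2. empty(B) -> (A=5 B=0)
  3. pour(A -> B) -> (A=0 B=5)
  4. fill(A) -> (A=5 B=5)
  5. pour(A -> B) -> (A=4 B=6)
  6. empty(B) -> (A=4 B=0)
  7. pour(A -> B) -> (A=0 B=4)
Reached target in 7 moves.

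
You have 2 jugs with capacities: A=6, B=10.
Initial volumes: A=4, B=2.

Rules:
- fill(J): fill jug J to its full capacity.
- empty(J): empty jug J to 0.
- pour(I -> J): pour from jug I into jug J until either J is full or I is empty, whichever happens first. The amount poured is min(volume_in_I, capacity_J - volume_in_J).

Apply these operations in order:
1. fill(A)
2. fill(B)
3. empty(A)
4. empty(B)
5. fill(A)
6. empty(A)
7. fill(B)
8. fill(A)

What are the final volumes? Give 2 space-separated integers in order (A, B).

Answer: 6 10

Derivation:
Step 1: fill(A) -> (A=6 B=2)
Step 2: fill(B) -> (A=6 B=10)
Step 3: empty(A) -> (A=0 B=10)
Step 4: empty(B) -> (A=0 B=0)
Step 5: fill(A) -> (A=6 B=0)
Step 6: empty(A) -> (A=0 B=0)
Step 7: fill(B) -> (A=0 B=10)
Step 8: fill(A) -> (A=6 B=10)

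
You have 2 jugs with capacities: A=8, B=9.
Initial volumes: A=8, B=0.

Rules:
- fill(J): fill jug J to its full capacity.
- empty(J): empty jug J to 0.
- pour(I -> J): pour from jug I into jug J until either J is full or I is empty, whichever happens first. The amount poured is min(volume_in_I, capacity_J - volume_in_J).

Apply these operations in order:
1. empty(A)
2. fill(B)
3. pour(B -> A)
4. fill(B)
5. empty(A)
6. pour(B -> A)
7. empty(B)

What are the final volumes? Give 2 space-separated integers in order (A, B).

Answer: 8 0

Derivation:
Step 1: empty(A) -> (A=0 B=0)
Step 2: fill(B) -> (A=0 B=9)
Step 3: pour(B -> A) -> (A=8 B=1)
Step 4: fill(B) -> (A=8 B=9)
Step 5: empty(A) -> (A=0 B=9)
Step 6: pour(B -> A) -> (A=8 B=1)
Step 7: empty(B) -> (A=8 B=0)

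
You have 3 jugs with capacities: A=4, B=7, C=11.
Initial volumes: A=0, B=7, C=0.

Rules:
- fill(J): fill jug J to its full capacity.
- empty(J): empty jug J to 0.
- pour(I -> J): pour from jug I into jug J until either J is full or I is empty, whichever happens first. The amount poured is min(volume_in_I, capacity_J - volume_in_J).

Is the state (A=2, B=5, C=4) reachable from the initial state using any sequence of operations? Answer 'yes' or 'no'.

Answer: no

Derivation:
BFS explored all 300 reachable states.
Reachable set includes: (0,0,0), (0,0,1), (0,0,2), (0,0,3), (0,0,4), (0,0,5), (0,0,6), (0,0,7), (0,0,8), (0,0,9), (0,0,10), (0,0,11) ...
Target (A=2, B=5, C=4) not in reachable set → no.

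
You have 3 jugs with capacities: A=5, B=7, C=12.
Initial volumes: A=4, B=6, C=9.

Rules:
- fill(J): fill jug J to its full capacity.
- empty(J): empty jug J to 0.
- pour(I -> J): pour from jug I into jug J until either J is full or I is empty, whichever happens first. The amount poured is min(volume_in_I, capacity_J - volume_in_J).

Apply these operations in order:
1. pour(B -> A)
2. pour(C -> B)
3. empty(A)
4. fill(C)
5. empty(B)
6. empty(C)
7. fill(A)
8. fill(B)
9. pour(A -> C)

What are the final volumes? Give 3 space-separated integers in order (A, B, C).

Step 1: pour(B -> A) -> (A=5 B=5 C=9)
Step 2: pour(C -> B) -> (A=5 B=7 C=7)
Step 3: empty(A) -> (A=0 B=7 C=7)
Step 4: fill(C) -> (A=0 B=7 C=12)
Step 5: empty(B) -> (A=0 B=0 C=12)
Step 6: empty(C) -> (A=0 B=0 C=0)
Step 7: fill(A) -> (A=5 B=0 C=0)
Step 8: fill(B) -> (A=5 B=7 C=0)
Step 9: pour(A -> C) -> (A=0 B=7 C=5)

Answer: 0 7 5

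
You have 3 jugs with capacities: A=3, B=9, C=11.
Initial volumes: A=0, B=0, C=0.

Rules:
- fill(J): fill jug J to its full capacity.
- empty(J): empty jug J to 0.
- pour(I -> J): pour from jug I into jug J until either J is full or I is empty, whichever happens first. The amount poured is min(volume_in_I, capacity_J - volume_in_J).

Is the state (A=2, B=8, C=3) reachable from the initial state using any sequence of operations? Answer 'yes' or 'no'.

Answer: no

Derivation:
BFS explored all 320 reachable states.
Reachable set includes: (0,0,0), (0,0,1), (0,0,2), (0,0,3), (0,0,4), (0,0,5), (0,0,6), (0,0,7), (0,0,8), (0,0,9), (0,0,10), (0,0,11) ...
Target (A=2, B=8, C=3) not in reachable set → no.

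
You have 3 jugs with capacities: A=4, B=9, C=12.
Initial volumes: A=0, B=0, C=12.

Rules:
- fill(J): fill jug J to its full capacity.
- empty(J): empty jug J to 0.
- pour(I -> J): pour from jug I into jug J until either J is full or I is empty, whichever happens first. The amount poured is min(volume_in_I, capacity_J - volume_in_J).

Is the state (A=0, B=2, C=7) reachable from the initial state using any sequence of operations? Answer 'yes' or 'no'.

Answer: yes

Derivation:
BFS from (A=0, B=0, C=12):
  1. pour(C -> B) -> (A=0 B=9 C=3)
  2. pour(C -> A) -> (A=3 B=9 C=0)
  3. pour(B -> C) -> (A=3 B=0 C=9)
  4. fill(B) -> (A=3 B=9 C=9)
  5. pour(B -> C) -> (A=3 B=6 C=12)
  6. empty(C) -> (A=3 B=6 C=0)
  7. pour(A -> C) -> (A=0 B=6 C=3)
  8. pour(B -> A) -> (A=4 B=2 C=3)
  9. pour(A -> C) -> (A=0 B=2 C=7)
Target reached → yes.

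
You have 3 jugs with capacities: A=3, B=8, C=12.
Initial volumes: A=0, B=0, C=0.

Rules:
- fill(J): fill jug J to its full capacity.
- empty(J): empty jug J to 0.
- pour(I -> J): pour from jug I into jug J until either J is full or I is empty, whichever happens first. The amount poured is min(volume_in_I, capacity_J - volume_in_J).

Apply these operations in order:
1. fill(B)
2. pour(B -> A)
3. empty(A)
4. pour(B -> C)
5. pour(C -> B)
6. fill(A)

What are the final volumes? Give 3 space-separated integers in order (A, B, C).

Answer: 3 5 0

Derivation:
Step 1: fill(B) -> (A=0 B=8 C=0)
Step 2: pour(B -> A) -> (A=3 B=5 C=0)
Step 3: empty(A) -> (A=0 B=5 C=0)
Step 4: pour(B -> C) -> (A=0 B=0 C=5)
Step 5: pour(C -> B) -> (A=0 B=5 C=0)
Step 6: fill(A) -> (A=3 B=5 C=0)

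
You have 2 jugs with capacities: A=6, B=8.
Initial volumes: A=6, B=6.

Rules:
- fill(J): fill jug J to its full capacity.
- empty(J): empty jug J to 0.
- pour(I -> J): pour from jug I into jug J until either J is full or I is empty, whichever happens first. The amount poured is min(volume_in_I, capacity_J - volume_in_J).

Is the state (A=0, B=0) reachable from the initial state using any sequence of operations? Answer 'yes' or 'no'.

Answer: yes

Derivation:
BFS from (A=6, B=6):
  1. empty(A) -> (A=0 B=6)
  2. empty(B) -> (A=0 B=0)
Target reached → yes.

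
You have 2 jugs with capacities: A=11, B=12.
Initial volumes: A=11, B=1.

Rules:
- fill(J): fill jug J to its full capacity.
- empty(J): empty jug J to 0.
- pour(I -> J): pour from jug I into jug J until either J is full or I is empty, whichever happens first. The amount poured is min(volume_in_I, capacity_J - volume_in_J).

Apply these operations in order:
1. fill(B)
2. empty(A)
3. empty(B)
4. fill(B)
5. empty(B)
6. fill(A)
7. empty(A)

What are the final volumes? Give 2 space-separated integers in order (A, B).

Step 1: fill(B) -> (A=11 B=12)
Step 2: empty(A) -> (A=0 B=12)
Step 3: empty(B) -> (A=0 B=0)
Step 4: fill(B) -> (A=0 B=12)
Step 5: empty(B) -> (A=0 B=0)
Step 6: fill(A) -> (A=11 B=0)
Step 7: empty(A) -> (A=0 B=0)

Answer: 0 0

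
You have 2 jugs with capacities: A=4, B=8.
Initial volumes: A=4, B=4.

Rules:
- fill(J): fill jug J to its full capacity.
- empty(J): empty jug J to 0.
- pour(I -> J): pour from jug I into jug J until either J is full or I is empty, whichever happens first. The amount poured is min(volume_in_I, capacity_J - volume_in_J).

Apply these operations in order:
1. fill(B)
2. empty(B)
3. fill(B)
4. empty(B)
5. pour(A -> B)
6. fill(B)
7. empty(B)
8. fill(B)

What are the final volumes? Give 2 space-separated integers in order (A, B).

Answer: 0 8

Derivation:
Step 1: fill(B) -> (A=4 B=8)
Step 2: empty(B) -> (A=4 B=0)
Step 3: fill(B) -> (A=4 B=8)
Step 4: empty(B) -> (A=4 B=0)
Step 5: pour(A -> B) -> (A=0 B=4)
Step 6: fill(B) -> (A=0 B=8)
Step 7: empty(B) -> (A=0 B=0)
Step 8: fill(B) -> (A=0 B=8)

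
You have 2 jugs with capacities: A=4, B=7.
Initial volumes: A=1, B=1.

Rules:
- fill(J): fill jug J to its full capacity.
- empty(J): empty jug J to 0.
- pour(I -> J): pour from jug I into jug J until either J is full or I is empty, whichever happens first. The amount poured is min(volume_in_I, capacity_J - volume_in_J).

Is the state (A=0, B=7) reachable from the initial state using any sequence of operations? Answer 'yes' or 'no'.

Answer: yes

Derivation:
BFS from (A=1, B=1):
  1. empty(A) -> (A=0 B=1)
  2. fill(B) -> (A=0 B=7)
Target reached → yes.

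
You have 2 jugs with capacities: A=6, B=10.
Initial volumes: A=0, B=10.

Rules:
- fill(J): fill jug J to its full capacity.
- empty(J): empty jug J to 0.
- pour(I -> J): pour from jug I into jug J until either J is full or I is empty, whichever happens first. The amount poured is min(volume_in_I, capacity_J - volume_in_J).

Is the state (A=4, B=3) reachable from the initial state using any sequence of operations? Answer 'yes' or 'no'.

Answer: no

Derivation:
BFS explored all 16 reachable states.
Reachable set includes: (0,0), (0,2), (0,4), (0,6), (0,8), (0,10), (2,0), (2,10), (4,0), (4,10), (6,0), (6,2) ...
Target (A=4, B=3) not in reachable set → no.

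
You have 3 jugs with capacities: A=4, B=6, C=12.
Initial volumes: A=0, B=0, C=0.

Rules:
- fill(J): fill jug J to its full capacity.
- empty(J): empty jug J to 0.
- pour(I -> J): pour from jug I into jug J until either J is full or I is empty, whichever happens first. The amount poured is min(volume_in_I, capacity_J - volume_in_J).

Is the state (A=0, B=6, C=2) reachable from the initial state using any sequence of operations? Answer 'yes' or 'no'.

Answer: yes

Derivation:
BFS from (A=0, B=0, C=0):
  1. fill(C) -> (A=0 B=0 C=12)
  2. pour(C -> A) -> (A=4 B=0 C=8)
  3. empty(A) -> (A=0 B=0 C=8)
  4. pour(C -> B) -> (A=0 B=6 C=2)
Target reached → yes.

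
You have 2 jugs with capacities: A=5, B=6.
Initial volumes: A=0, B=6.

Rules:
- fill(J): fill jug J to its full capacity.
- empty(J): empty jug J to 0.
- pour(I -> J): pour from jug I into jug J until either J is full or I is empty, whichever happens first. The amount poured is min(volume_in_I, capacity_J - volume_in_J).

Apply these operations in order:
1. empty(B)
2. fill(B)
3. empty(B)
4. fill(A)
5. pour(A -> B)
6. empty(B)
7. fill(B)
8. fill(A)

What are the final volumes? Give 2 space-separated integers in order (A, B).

Answer: 5 6

Derivation:
Step 1: empty(B) -> (A=0 B=0)
Step 2: fill(B) -> (A=0 B=6)
Step 3: empty(B) -> (A=0 B=0)
Step 4: fill(A) -> (A=5 B=0)
Step 5: pour(A -> B) -> (A=0 B=5)
Step 6: empty(B) -> (A=0 B=0)
Step 7: fill(B) -> (A=0 B=6)
Step 8: fill(A) -> (A=5 B=6)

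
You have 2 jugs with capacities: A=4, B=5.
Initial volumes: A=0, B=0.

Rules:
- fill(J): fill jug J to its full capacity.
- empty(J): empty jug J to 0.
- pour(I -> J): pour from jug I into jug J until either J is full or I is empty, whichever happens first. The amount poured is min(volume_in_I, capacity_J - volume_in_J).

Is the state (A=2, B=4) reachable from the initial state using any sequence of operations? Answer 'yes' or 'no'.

BFS explored all 18 reachable states.
Reachable set includes: (0,0), (0,1), (0,2), (0,3), (0,4), (0,5), (1,0), (1,5), (2,0), (2,5), (3,0), (3,5) ...
Target (A=2, B=4) not in reachable set → no.

Answer: no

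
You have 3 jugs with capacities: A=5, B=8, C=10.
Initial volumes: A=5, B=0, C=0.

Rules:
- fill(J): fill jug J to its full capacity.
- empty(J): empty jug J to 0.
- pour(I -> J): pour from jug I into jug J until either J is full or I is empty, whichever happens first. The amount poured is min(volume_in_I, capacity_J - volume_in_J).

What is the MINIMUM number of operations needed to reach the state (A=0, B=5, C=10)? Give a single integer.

BFS from (A=5, B=0, C=0). One shortest path:
  1. fill(C) -> (A=5 B=0 C=10)
  2. pour(A -> B) -> (A=0 B=5 C=10)
Reached target in 2 moves.

Answer: 2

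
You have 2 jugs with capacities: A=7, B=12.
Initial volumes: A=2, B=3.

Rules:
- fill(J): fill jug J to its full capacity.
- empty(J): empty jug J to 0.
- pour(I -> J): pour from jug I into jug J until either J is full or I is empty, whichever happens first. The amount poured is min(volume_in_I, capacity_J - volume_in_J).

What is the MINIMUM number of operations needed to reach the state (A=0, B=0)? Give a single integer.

BFS from (A=2, B=3). One shortest path:
  1. empty(A) -> (A=0 B=3)
  2. empty(B) -> (A=0 B=0)
Reached target in 2 moves.

Answer: 2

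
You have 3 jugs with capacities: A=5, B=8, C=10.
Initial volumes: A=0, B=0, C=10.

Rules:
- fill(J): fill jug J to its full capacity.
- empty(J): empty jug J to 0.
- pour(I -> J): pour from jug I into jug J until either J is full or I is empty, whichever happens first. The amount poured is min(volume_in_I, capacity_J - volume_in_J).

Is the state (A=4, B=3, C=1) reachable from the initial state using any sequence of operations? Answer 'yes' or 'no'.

Answer: no

Derivation:
BFS explored all 342 reachable states.
Reachable set includes: (0,0,0), (0,0,1), (0,0,2), (0,0,3), (0,0,4), (0,0,5), (0,0,6), (0,0,7), (0,0,8), (0,0,9), (0,0,10), (0,1,0) ...
Target (A=4, B=3, C=1) not in reachable set → no.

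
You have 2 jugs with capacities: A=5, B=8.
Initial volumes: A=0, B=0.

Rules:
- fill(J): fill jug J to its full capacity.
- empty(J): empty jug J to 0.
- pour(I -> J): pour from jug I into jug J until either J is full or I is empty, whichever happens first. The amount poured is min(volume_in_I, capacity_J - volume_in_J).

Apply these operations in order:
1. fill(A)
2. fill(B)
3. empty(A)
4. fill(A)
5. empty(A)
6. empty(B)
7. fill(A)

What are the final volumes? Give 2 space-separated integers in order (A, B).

Step 1: fill(A) -> (A=5 B=0)
Step 2: fill(B) -> (A=5 B=8)
Step 3: empty(A) -> (A=0 B=8)
Step 4: fill(A) -> (A=5 B=8)
Step 5: empty(A) -> (A=0 B=8)
Step 6: empty(B) -> (A=0 B=0)
Step 7: fill(A) -> (A=5 B=0)

Answer: 5 0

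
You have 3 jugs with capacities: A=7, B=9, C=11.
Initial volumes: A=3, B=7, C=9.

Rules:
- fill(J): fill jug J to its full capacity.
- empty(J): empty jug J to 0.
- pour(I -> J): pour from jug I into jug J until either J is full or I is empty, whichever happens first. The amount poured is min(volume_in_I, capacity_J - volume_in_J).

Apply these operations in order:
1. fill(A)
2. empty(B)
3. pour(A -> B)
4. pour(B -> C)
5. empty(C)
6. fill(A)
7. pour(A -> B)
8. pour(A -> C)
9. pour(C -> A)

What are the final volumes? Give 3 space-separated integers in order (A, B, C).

Answer: 3 9 0

Derivation:
Step 1: fill(A) -> (A=7 B=7 C=9)
Step 2: empty(B) -> (A=7 B=0 C=9)
Step 3: pour(A -> B) -> (A=0 B=7 C=9)
Step 4: pour(B -> C) -> (A=0 B=5 C=11)
Step 5: empty(C) -> (A=0 B=5 C=0)
Step 6: fill(A) -> (A=7 B=5 C=0)
Step 7: pour(A -> B) -> (A=3 B=9 C=0)
Step 8: pour(A -> C) -> (A=0 B=9 C=3)
Step 9: pour(C -> A) -> (A=3 B=9 C=0)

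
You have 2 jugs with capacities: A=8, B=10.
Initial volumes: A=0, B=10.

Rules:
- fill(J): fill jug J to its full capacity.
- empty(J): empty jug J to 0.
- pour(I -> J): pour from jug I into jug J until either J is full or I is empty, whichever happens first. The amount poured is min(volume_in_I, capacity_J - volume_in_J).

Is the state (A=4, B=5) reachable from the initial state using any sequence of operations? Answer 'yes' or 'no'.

Answer: no

Derivation:
BFS explored all 18 reachable states.
Reachable set includes: (0,0), (0,2), (0,4), (0,6), (0,8), (0,10), (2,0), (2,10), (4,0), (4,10), (6,0), (6,10) ...
Target (A=4, B=5) not in reachable set → no.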